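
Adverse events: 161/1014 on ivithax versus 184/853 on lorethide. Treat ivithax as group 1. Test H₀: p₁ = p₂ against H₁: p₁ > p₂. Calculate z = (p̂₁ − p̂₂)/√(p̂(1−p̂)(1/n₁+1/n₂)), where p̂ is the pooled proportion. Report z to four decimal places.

z = -3.1572

p̂₁ = 161/1014 ≈ 0.1587771, p̂₂ = 184/853 ≈ 0.2157093.
Pooled p̂ = (161+184)/(1014+853) = 345/1867 = 0.1847884.
SE = √(p̂(1−p̂)(1/n₁+1/n₂)) = √(0.1847884·0.8152116·0.00215853) = √(0.000325164) = 0.0180323.
z = (0.1587771 − 0.2157093)/0.0180323 = -0.0569322/0.0180323 = -3.1572.
p-value = P(Z > -3.157) ≈ 0.9992.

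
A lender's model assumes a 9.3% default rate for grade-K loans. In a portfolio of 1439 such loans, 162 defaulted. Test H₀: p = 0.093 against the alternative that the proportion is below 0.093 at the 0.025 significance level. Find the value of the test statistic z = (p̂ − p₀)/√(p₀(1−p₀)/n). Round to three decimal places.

z = 2.557

p̂ = 162/1439 ≈ 0.112578.
Under H₀, SE = √(0.093·0.907/1439) = √(5.86178e-05) = 0.007656.
z = (0.112578 − 0.093)/0.007656 = 0.019578/0.007656 = 2.557.
p-value = P(Z < 2.557) ≈ 0.9947. With α = 0.025, fail to reject H₀.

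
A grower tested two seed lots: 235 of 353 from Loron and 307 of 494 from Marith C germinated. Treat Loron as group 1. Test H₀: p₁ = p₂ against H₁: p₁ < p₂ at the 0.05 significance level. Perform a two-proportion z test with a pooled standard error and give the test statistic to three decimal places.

z = 1.323

p̂₁ = 235/353 = 0.66572, p̂₂ = 307/494 = 0.62146.
Pooled p̂ = (235+307)/(353+494) = 542/847 = 0.63991.
SE = √(0.230426 × 0.00485715) = 0.03345.
z = (0.66572 − 0.62146)/0.03345 = 0.04426/0.03345 = 1.323.
p-value = P(Z < 1.323) ≈ 0.9071, so at α = 0.05 we fail to reject H₀.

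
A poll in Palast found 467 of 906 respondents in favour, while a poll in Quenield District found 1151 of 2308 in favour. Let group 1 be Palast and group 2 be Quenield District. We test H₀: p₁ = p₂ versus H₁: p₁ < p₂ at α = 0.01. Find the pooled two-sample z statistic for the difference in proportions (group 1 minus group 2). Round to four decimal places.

p̂₁ = 467/906 = 0.5154525, p̂₂ = 1151/2308 = 0.4987002.
Pooled p̂ = (467+1151)/(906+2308) = 1618/3214 = 0.5034225.
SE = √(0.249988 × 0.00153703) = 0.0196020.
z = (0.5154525 − 0.4987002)/0.0196020 = 0.0167523/0.0196020 = 0.8546.
p-value = P(Z < 0.855) ≈ 0.8036. With α = 0.01, fail to reject H₀.

z = 0.8546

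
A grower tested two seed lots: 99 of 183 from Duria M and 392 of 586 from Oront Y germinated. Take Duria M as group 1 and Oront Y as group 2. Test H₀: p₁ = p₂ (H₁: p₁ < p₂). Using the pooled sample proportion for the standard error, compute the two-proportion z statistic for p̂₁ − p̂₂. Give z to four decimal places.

z = -3.1452

p̂₁ = 99/183 ≈ 0.540984, p̂₂ = 392/586 ≈ 0.668942.
Pooled p̂ = (99+392)/(183+586) = 491/769 = 0.638492.
SE = √(p̂(1−p̂)(1/n₁+1/n₂)) = √(0.638492·0.361508·0.00717097) = √(0.0016552) = 0.040684.
z = (0.540984 − 0.668942)/0.040684 = -0.127958/0.040684 = -3.1452.
p-value = P(Z < -3.145) ≈ 0.0008.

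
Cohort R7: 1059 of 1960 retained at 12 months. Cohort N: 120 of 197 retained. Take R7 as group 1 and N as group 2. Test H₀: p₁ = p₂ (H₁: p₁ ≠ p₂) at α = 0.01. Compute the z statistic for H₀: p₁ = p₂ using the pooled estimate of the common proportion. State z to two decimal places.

z = -1.85

p̂₁ = 1059/1960 ≈ 0.5403, p̂₂ = 120/197 ≈ 0.6091.
Pooled p̂ = (1059+120)/(1960+197) = 1179/2157 = 0.5466.
SE = √(0.247829 × 0.00558635) = 0.0372.
z = (0.5403 − 0.6091)/0.0372 = -0.0688/0.0372 = -1.85.
Two-sided p-value ≈ 2·Φ(−1.850) = 0.0643, so at α = 0.01 we fail to reject H₀.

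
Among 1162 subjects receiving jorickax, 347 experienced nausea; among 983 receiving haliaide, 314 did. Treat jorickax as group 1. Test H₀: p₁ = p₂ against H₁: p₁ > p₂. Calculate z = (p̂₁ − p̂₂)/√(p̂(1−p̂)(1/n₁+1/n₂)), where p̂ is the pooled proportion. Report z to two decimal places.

z = -1.04

p̂₁ = 347/1162 = 0.2986, p̂₂ = 314/983 = 0.3194.
Pooled p̂ = (347+314)/(1162+983) = 661/2145 = 0.3082.
SE = √(p̂(1−p̂)(1/n₁+1/n₂)) = √(0.3082·0.6918·0.00187788) = √(0.000400358) = 0.0200.
z = (0.2986 − 0.3194)/0.0200 = -0.0208/0.0200 = -1.04.
p-value = P(Z > -1.040) ≈ 0.8508.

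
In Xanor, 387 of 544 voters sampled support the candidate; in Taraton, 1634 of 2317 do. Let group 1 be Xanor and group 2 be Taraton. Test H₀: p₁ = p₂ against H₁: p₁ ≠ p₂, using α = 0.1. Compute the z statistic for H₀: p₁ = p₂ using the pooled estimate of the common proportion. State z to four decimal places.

p̂₁ = 387/544 ≈ 0.711397, p̂₂ = 1634/2317 ≈ 0.705222.
Pooled p̂ = (387+1634)/(544+2317) = 2021/2861 = 0.706396.
SE = √(0.207401 × 0.00226983) = 0.021697.
z = (0.711397 − 0.705222)/0.021697 = 0.006175/0.021697 = 0.2846.
p-value = 2·P(Z > 0.285) ≈ 0.7760. With α = 0.1, fail to reject H₀.

z = 0.2846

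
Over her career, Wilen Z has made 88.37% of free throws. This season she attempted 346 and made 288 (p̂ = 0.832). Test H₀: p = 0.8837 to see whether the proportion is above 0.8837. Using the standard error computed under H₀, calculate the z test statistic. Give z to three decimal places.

z = -2.978

p̂ = 288/346 = 0.832370.
Standard error under H₀: √(0.8837×0.1163/346) = 0.017235.
z = (0.832370 − 0.8837)/0.017235 = -0.051330/0.017235 = -2.978.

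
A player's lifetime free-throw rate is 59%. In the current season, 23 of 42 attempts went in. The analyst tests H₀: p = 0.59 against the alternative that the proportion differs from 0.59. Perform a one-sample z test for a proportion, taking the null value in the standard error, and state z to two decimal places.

p̂ = 23/42 ≈ 0.5476.
SE = √(p₀(1−p₀)/n) = √(0.2419/42) = 0.0759.
z = (0.5476 − 0.59)/0.0759 = -0.0424/0.0759 = -0.56.

z = -0.56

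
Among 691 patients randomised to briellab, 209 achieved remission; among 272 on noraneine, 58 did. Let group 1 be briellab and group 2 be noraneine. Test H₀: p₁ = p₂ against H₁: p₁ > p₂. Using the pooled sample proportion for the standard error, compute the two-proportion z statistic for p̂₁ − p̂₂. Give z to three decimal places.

z = 2.785

p̂₁ = 209/691 = 0.30246, p̂₂ = 58/272 = 0.21324.
Pooled p̂ = (209+58)/(691+272) = 267/963 = 0.27726.
SE = √(p̂(1−p̂)(1/n₁+1/n₂)) = √(0.27726·0.72274·0.00512365) = √(0.00102671) = 0.03204.
z = (0.30246 − 0.21324)/0.03204 = 0.08922/0.03204 = 2.785.
p-value = P(Z > 2.785) ≈ 0.0027.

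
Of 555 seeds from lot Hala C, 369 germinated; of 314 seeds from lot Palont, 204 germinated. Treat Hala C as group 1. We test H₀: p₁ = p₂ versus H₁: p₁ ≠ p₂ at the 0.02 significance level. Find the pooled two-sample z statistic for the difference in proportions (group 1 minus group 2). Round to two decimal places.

z = 0.45

p̂₁ = 369/555 = 0.6649, p̂₂ = 204/314 = 0.6497.
Pooled p̂ = (369+204)/(555+314) = 573/869 = 0.6594.
SE = √(p̂(1−p̂)(1/n₁+1/n₂)) = √(0.6594·0.3406·0.00498652) = √(0.00111996) = 0.0335.
z = (0.6649 − 0.6497)/0.0335 = 0.0152/0.0335 = 0.45.
Two-sided p-value ≈ 2·Φ(−0.454) = 0.6500, so at α = 0.02 we fail to reject H₀.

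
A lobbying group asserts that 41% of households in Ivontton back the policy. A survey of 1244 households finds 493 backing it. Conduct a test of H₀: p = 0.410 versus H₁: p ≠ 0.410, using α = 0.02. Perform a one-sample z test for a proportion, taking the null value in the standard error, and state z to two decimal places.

z = -0.98

p̂ = 493/1244 = 0.39630.
SE = √(p₀(1−p₀)/n) = √(0.2419/1244) = 0.01394.
z = (0.39630 − 0.41)/0.01394 = -0.01370/0.01394 = -0.98.
Two-sided p-value ≈ 2·Φ(−0.982) = 0.3260, so at α = 0.02 we fail to reject H₀.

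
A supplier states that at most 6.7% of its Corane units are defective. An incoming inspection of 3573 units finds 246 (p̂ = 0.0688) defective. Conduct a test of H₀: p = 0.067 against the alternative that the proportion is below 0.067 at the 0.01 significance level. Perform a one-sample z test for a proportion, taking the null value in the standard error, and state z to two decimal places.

p̂ = 246/3573 = 0.06885.
Under H₀, SE = √(0.067·0.933/3573) = √(1.74954e-05) = 0.00418.
z = (0.06885 − 0.067)/0.00418 = 0.00185/0.00418 = 0.44.
p-value = P(Z < 0.442) ≈ 0.6708. With α = 0.01, fail to reject H₀.

z = 0.44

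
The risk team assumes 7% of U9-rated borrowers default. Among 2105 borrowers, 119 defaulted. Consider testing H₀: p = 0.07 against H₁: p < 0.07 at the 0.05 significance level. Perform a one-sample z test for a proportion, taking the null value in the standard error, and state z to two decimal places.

z = -2.42

p̂ = 119/2105 ≈ 0.05653.
SE = √(p₀(1−p₀)/n) = √(0.0651/2105) = 0.00556.
z = (0.05653 − 0.07)/0.00556 = -0.01347/0.00556 = -2.42.
p-value = P(Z < -2.422) ≈ 0.0077, so at α = 0.05 we reject H₀.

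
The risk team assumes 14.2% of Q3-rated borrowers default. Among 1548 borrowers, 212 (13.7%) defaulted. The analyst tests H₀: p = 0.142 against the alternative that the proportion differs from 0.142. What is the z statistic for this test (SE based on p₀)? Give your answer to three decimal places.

p̂ = 212/1548 ≈ 0.13695.
Under H₀, SE = √(0.142·0.858/1548) = √(7.87054e-05) = 0.00887.
z = (0.13695 − 0.142)/0.00887 = -0.00505/0.00887 = -0.569.
Two-sided p-value ≈ 2·Φ(−0.569) = 0.5693.

z = -0.569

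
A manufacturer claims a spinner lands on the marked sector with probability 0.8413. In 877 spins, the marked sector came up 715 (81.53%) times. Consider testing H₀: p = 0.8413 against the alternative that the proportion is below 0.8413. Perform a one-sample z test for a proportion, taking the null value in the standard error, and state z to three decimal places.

z = -2.109

p̂ = 715/877 ≈ 0.81528.
SE = √(p₀(1−p₀)/n) = √(0.13351/877) = 0.01234.
z = (0.81528 − 0.8413)/0.01234 = -0.02602/0.01234 = -2.109.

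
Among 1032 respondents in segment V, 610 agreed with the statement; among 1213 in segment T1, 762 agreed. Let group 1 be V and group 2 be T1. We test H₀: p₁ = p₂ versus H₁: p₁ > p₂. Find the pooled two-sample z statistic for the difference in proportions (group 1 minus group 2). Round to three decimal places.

p̂₁ = 610/1032 ≈ 0.591085, p̂₂ = 762/1213 ≈ 0.628195.
Pooled p̂ = (610+762)/(1032+1213) = 1372/2245 = 0.611136.
SE = √(p̂(1−p̂)(1/n₁+1/n₂)) = √(0.611136·0.388864·0.00179339) = √(0.000426198) = 0.020645.
z = (0.591085 − 0.628195)/0.020645 = -0.037110/0.020645 = -1.798.
p-value = P(Z > -1.798) ≈ 0.9639.

z = -1.798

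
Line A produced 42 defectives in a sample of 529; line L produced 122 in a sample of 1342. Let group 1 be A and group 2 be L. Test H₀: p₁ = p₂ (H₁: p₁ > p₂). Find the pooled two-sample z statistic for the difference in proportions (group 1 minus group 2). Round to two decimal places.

z = -0.79

p̂₁ = 42/529 ≈ 0.0794, p̂₂ = 122/1342 ≈ 0.0909.
Pooled p̂ = (42+122)/(529+1342) = 164/1871 = 0.0877.
SE = √(0.0799705 × 0.00263552) = 0.0145.
z = (0.0794 − 0.0909)/0.0145 = -0.0115/0.0145 = -0.79.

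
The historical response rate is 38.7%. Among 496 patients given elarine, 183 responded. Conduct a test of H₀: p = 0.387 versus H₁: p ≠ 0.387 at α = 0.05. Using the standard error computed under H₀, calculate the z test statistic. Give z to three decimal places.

p̂ = 183/496 ≈ 0.36895.
Standard error under H₀: √(0.387×0.613/496) = 0.02187.
z = (0.36895 − 0.387)/0.02187 = -0.01805/0.02187 = -0.825.
p-value = 2·P(Z > 0.825) ≈ 0.4092, so at α = 0.05 we fail to reject H₀.

z = -0.825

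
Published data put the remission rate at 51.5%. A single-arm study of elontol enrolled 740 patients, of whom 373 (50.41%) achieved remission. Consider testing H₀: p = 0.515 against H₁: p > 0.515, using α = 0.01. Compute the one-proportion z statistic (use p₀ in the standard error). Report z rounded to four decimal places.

z = -0.5958

p̂ = 373/740 ≈ 0.504054.
Standard error under H₀: √(0.515×0.485/740) = 0.018372.
z = (0.504054 − 0.515)/0.018372 = -0.010946/0.018372 = -0.5958.
p-value = P(Z > -0.596) ≈ 0.7243, so at α = 0.01 we fail to reject H₀.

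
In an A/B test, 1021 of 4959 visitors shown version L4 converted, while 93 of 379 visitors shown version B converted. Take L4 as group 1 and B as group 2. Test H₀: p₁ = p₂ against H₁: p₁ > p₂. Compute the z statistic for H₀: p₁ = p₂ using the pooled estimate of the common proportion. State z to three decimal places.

p̂₁ = 1021/4959 = 0.205888, p̂₂ = 93/379 = 0.245383.
Pooled p̂ = (1021+93)/(4959+379) = 1114/5338 = 0.208692.
SE = √(p̂(1−p̂)(1/n₁+1/n₂)) = √(0.208692·0.791308·0.00284018) = √(0.000469026) = 0.021657.
z = (0.205888 − 0.245383)/0.021657 = -0.039495/0.021657 = -1.824.
p-value = P(Z > -1.824) ≈ 0.9659.

z = -1.824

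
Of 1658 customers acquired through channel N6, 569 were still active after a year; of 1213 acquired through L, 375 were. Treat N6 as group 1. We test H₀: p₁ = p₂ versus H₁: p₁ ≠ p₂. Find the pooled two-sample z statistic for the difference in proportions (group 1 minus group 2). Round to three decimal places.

z = 1.917

p̂₁ = 569/1658 ≈ 0.34318, p̂₂ = 375/1213 ≈ 0.30915.
Pooled p̂ = (569+375)/(1658+1213) = 944/2871 = 0.32881.
SE = √(0.220692 × 0.00142754) = 0.01775.
z = (0.34318 − 0.30915)/0.01775 = 0.03403/0.01775 = 1.917.
p-value = 2·P(Z > 1.917) ≈ 0.0552.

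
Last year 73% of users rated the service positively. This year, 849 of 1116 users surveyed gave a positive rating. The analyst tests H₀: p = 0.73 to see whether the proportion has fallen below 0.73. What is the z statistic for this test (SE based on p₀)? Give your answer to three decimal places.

p̂ = 849/1116 = 0.76075.
SE = √(p₀(1−p₀)/n) = √(0.1971/1116) = 0.01329.
z = (0.76075 − 0.73)/0.01329 = 0.03075/0.01329 = 2.314.
p-value = P(Z < 2.314) ≈ 0.9897.

z = 2.314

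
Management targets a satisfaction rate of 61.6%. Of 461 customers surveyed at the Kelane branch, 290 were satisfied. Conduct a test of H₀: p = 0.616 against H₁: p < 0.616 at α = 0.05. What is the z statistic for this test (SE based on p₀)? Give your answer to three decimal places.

z = 0.577

p̂ = 290/461 ≈ 0.62907.
Standard error under H₀: √(0.616×0.384/461) = 0.02265.
z = (0.62907 − 0.616)/0.02265 = 0.01307/0.02265 = 0.577.
p-value = P(Z < 0.577) ≈ 0.7180, so at α = 0.05 we fail to reject H₀.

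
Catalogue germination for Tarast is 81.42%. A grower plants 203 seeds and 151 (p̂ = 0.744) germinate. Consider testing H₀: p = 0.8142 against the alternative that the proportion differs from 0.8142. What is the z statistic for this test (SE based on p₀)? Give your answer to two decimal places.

p̂ = 151/203 = 0.7438.
Standard error under H₀: √(0.8142×0.1858/203) = 0.0273.
z = (0.7438 − 0.8142)/0.0273 = -0.0704/0.0273 = -2.58.

z = -2.58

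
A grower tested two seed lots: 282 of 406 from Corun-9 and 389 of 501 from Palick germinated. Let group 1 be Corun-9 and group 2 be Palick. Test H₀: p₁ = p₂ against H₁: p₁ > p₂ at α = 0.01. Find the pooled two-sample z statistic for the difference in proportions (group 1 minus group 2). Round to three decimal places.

z = -2.794

p̂₁ = 282/406 = 0.69458, p̂₂ = 389/501 = 0.77645.
Pooled p̂ = (282+389)/(406+501) = 671/907 = 0.73980.
SE = √(p̂(1−p̂)(1/n₁+1/n₂)) = √(0.73980·0.26020·0.00445906) = √(0.000858348) = 0.02930.
z = (0.69458 − 0.77645)/0.02930 = -0.08187/0.02930 = -2.794.
p-value = P(Z > -2.794) ≈ 0.9974, so at α = 0.01 we fail to reject H₀.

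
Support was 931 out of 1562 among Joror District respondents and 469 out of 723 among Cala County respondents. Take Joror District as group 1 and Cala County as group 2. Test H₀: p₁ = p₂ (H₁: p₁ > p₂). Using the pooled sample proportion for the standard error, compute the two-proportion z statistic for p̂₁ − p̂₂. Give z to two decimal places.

p̂₁ = 931/1562 = 0.59603, p̂₂ = 469/723 = 0.64869.
Pooled p̂ = (931+469)/(1562+723) = 1400/2285 = 0.61269.
SE = √(p̂(1−p̂)(1/n₁+1/n₂)) = √(0.61269·0.38731·0.00202333) = √(0.000480138) = 0.02191.
z = (0.59603 − 0.64869)/0.02191 = -0.05266/0.02191 = -2.40.
p-value = P(Z > -2.403) ≈ 0.9919.

z = -2.40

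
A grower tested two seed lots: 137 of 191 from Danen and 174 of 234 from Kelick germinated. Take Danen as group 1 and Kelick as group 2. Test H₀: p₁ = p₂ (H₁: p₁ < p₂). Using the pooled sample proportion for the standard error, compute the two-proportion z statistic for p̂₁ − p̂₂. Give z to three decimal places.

z = -0.609

p̂₁ = 137/191 = 0.71728, p̂₂ = 174/234 = 0.74359.
Pooled p̂ = (137+174)/(191+234) = 311/425 = 0.73176.
SE = √(p̂(1−p̂)(1/n₁+1/n₂)) = √(0.73176·0.26824·0.00950911) = √(0.0018665) = 0.04320.
z = (0.71728 − 0.74359)/0.04320 = -0.02631/0.04320 = -0.609.
p-value = P(Z < -0.609) ≈ 0.2712.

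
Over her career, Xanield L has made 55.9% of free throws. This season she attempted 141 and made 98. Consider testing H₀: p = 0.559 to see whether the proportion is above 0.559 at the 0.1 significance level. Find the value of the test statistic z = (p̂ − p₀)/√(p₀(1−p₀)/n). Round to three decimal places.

p̂ = 98/141 ≈ 0.695035.
Standard error under H₀: √(0.559×0.441/141) = 0.041813.
z = (0.695035 − 0.559)/0.041813 = 0.136035/0.041813 = 3.253.
p-value = P(Z > 3.253) ≈ 0.0006; since p < α = 0.1, reject H₀.

z = 3.253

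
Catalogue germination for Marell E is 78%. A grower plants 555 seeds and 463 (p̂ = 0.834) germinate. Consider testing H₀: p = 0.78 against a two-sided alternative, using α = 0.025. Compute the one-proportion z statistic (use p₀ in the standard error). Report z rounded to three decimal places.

p̂ = 463/555 = 0.834234.
Under H₀, SE = √(0.78·0.22/555) = √(0.000309189) = 0.017584.
z = (0.834234 − 0.78)/0.017584 = 0.054234/0.017584 = 3.084.
p-value = 2·P(Z > 3.084) ≈ 0.0020, so at α = 0.025 we reject H₀.

z = 3.084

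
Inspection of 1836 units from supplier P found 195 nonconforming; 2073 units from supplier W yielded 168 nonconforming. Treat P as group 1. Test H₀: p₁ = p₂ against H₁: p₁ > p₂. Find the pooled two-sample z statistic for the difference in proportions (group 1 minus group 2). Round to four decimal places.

p̂₁ = 195/1836 = 0.1062092, p̂₂ = 168/2073 = 0.0810420.
Pooled p̂ = (195+168)/(1836+2073) = 363/3909 = 0.0928626.
SE = √(0.0842392 × 0.00102705) = 0.0093015.
z = (0.1062092 − 0.0810420)/0.0093015 = 0.0251672/0.0093015 = 2.7057.
p-value = P(Z > 2.706) ≈ 0.0034.

z = 2.7057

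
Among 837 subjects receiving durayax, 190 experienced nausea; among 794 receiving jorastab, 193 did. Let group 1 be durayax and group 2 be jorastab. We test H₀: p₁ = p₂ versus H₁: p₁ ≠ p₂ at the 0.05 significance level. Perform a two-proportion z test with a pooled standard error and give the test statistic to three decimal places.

p̂₁ = 190/837 = 0.22700, p̂₂ = 193/794 = 0.24307.
Pooled p̂ = (190+193)/(837+794) = 383/1631 = 0.23483.
SE = √(p̂(1−p̂)(1/n₁+1/n₂)) = √(0.23483·0.76517·0.00245419) = √(0.000440974) = 0.02100.
z = (0.22700 − 0.24307)/0.02100 = -0.01607/0.02100 = -0.765.
p-value = 2·P(Z > 0.765) ≈ 0.4441; since p > α = 0.05, fail to reject H₀.

z = -0.765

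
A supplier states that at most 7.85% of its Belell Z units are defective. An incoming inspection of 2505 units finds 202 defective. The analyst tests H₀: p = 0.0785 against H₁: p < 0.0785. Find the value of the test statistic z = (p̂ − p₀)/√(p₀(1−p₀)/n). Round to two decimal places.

p̂ = 202/2505 = 0.08064.
Standard error under H₀: √(0.0785×0.9215/2505) = 0.00537.
z = (0.08064 − 0.0785)/0.00537 = 0.00214/0.00537 = 0.40.
p-value = P(Z < 0.398) ≈ 0.6547.

z = 0.40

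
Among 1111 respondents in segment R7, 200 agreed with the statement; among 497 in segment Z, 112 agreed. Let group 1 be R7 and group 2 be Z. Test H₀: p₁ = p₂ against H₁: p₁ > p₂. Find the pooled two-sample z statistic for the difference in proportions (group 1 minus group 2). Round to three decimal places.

p̂₁ = 200/1111 ≈ 0.18002, p̂₂ = 112/497 ≈ 0.22535.
Pooled p̂ = (200+112)/(1111+497) = 312/1608 = 0.19403.
SE = √(p̂(1−p̂)(1/n₁+1/n₂)) = √(0.19403·0.80597·0.00291216) = √(0.000455411) = 0.02134.
z = (0.18002 − 0.22535)/0.02134 = -0.04533/0.02134 = -2.124.
p-value = P(Z > -2.124) ≈ 0.9832.

z = -2.124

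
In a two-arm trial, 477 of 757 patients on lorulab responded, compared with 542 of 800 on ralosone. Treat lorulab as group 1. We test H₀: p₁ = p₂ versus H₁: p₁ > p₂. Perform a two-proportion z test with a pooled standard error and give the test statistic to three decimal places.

z = -1.965

p̂₁ = 477/757 = 0.63012, p̂₂ = 542/800 = 0.67750.
Pooled p̂ = (477+542)/(757+800) = 1019/1557 = 0.65446.
SE = √(0.226141 × 0.002571) = 0.02411.
z = (0.63012 − 0.67750)/0.02411 = -0.04738/0.02411 = -1.965.
p-value = P(Z > -1.965) ≈ 0.9753.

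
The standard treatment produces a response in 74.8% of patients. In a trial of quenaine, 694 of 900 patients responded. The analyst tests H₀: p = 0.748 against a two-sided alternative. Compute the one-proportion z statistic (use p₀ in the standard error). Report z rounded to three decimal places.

p̂ = 694/900 ≈ 0.77111.
Standard error under H₀: √(0.748×0.252/900) = 0.01447.
z = (0.77111 − 0.748)/0.01447 = 0.02311/0.01447 = 1.597.
p-value = 2·P(Z > 1.597) ≈ 0.1103.

z = 1.597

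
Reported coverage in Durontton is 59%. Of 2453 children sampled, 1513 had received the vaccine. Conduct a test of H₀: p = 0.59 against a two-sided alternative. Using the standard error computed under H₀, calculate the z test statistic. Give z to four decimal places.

p̂ = 1513/2453 ≈ 0.6167958.
SE = √(p₀(1−p₀)/n) = √(0.2419/2453) = 0.0099305.
z = (0.6167958 − 0.59)/0.0099305 = 0.0267958/0.0099305 = 2.6983.
Two-sided p-value ≈ 2·Φ(−2.698) = 0.0070.

z = 2.6983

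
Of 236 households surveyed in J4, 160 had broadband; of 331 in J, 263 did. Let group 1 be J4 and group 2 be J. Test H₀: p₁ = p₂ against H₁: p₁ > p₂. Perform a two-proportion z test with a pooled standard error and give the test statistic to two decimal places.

z = -3.14

p̂₁ = 160/236 ≈ 0.6780, p̂₂ = 263/331 ≈ 0.7946.
Pooled p̂ = (160+263)/(236+331) = 423/567 = 0.7460.
SE = √(0.189468 × 0.00725844) = 0.0371.
z = (0.6780 − 0.7946)/0.0371 = -0.1166/0.0371 = -3.14.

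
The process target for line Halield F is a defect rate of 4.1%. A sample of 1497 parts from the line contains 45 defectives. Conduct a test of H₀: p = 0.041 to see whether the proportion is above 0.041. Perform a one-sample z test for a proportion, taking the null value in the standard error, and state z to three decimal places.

p̂ = 45/1497 = 0.030060.
SE = √(p₀(1−p₀)/n) = √(0.039319/1497) = 0.005125.
z = (0.030060 − 0.041)/0.005125 = -0.010940/0.005125 = -2.135.

z = -2.135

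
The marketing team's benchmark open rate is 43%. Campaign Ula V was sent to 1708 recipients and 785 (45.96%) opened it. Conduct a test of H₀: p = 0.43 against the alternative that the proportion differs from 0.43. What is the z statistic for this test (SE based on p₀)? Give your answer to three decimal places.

z = 2.471

p̂ = 785/1708 = 0.45960.
Standard error under H₀: √(0.43×0.57/1708) = 0.01198.
z = (0.45960 − 0.43)/0.01198 = 0.02960/0.01198 = 2.471.
p-value = 2·P(Z > 2.471) ≈ 0.0135.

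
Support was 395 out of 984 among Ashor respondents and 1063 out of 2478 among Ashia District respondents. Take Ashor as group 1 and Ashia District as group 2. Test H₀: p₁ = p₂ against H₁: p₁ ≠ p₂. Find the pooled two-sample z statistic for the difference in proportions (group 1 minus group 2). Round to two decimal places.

z = -1.48

p̂₁ = 395/984 ≈ 0.4014, p̂₂ = 1063/2478 ≈ 0.4290.
Pooled p̂ = (395+1063)/(984+2478) = 1458/3462 = 0.4211.
SE = √(p̂(1−p̂)(1/n₁+1/n₂)) = √(0.4211·0.5789·0.00141981) = √(0.000346124) = 0.0186.
z = (0.4014 − 0.4290)/0.0186 = -0.0276/0.0186 = -1.48.
Two-sided p-value ≈ 2·Φ(−1.481) = 0.1386.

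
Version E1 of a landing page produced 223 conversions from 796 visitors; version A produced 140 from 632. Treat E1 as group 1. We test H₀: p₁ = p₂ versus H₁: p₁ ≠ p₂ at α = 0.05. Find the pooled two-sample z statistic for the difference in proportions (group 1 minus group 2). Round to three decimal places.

z = 2.527

p̂₁ = 223/796 ≈ 0.28015, p̂₂ = 140/632 ≈ 0.22152.
Pooled p̂ = (223+140)/(796+632) = 363/1428 = 0.25420.
SE = √(0.189583 × 0.00283856) = 0.02320.
z = (0.28015 − 0.22152)/0.02320 = 0.05863/0.02320 = 2.527.
Two-sided p-value ≈ 2·Φ(−2.527) = 0.0115, so at α = 0.05 we reject H₀.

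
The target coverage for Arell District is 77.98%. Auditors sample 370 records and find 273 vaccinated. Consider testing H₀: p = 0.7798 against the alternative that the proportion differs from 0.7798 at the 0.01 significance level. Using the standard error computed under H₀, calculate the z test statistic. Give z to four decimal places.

p̂ = 273/370 ≈ 0.7378378.
Under H₀, SE = √(0.7798·0.2202/370) = √(0.000464086) = 0.0215427.
z = (0.7378378 − 0.7798)/0.0215427 = -0.0419622/0.0215427 = -1.9479.
p-value = 2·P(Z > 1.948) ≈ 0.0514, so at α = 0.01 we fail to reject H₀.

z = -1.9479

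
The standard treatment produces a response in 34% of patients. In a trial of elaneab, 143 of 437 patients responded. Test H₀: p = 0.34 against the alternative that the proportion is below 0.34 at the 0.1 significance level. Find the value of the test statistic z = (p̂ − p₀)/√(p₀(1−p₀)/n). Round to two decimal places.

p̂ = 143/437 ≈ 0.3272.
Under H₀, SE = √(0.34·0.66/437) = √(0.000513501) = 0.0227.
z = (0.3272 − 0.34)/0.0227 = -0.0128/0.0227 = -0.56.
p-value = P(Z < -0.563) ≈ 0.2866; since p > α = 0.1, fail to reject H₀.

z = -0.56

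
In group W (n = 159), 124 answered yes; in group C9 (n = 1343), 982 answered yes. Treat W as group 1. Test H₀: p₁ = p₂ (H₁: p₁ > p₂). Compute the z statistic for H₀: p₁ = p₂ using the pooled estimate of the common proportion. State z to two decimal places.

z = 1.32

p̂₁ = 124/159 = 0.7799, p̂₂ = 982/1343 = 0.7312.
Pooled p̂ = (124+982)/(159+1343) = 1106/1502 = 0.7364.
SE = √(0.194138 × 0.00703391) = 0.0370.
z = (0.7799 − 0.7312)/0.0370 = 0.0487/0.0370 = 1.32.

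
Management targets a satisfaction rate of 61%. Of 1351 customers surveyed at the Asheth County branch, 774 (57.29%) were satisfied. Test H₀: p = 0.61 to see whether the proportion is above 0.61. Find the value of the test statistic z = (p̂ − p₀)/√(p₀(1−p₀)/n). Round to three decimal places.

z = -2.795

p̂ = 774/1351 ≈ 0.57291.
Standard error under H₀: √(0.61×0.39/1351) = 0.01327.
z = (0.57291 − 0.61)/0.01327 = -0.03709/0.01327 = -2.795.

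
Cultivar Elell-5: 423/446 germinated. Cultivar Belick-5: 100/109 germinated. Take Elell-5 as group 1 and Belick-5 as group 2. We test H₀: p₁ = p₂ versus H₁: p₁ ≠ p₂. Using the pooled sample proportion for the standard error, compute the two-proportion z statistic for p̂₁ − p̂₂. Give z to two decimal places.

z = 1.24

p̂₁ = 423/446 ≈ 0.9484, p̂₂ = 100/109 ≈ 0.9174.
Pooled p̂ = (423+100)/(446+109) = 523/555 = 0.9423.
SE = √(0.0543333 × 0.0114165) = 0.0249.
z = (0.9484 − 0.9174)/0.0249 = 0.0310/0.0249 = 1.24.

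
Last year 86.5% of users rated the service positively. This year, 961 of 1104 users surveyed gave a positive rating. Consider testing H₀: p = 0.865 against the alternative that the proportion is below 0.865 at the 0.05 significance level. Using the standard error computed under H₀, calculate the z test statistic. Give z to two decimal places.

z = 0.53

p̂ = 961/1104 ≈ 0.8705.
Standard error under H₀: √(0.865×0.135/1104) = 0.0103.
z = (0.8705 − 0.865)/0.0103 = 0.0055/0.0103 = 0.53.
p-value = P(Z < 0.532) ≈ 0.7026, so at α = 0.05 we fail to reject H₀.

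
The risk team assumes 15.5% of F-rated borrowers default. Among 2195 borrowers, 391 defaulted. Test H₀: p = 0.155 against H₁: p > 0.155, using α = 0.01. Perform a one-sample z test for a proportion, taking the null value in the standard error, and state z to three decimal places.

z = 2.995

p̂ = 391/2195 ≈ 0.1781321.
SE = √(p₀(1−p₀)/n) = √(0.13098/2195) = 0.0077246.
z = (0.1781321 − 0.155)/0.0077246 = 0.0231321/0.0077246 = 2.995.
p-value = P(Z > 2.995) ≈ 0.0014. With α = 0.01, reject H₀.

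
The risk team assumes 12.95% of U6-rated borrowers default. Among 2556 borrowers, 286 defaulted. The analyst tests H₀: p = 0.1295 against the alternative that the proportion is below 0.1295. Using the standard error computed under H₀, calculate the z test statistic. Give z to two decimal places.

z = -2.65

p̂ = 286/2556 = 0.11189.
SE = √(p₀(1−p₀)/n) = √(0.11273/2556) = 0.00664.
z = (0.11189 − 0.1295)/0.00664 = -0.01761/0.00664 = -2.65.
p-value = P(Z < -2.651) ≈ 0.0040.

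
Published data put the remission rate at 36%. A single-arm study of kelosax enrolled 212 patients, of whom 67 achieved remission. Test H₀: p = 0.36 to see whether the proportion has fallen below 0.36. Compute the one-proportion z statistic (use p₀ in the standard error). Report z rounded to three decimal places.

z = -1.334

p̂ = 67/212 = 0.316038.
Standard error under H₀: √(0.36×0.64/212) = 0.032967.
z = (0.316038 − 0.36)/0.032967 = -0.043962/0.032967 = -1.334.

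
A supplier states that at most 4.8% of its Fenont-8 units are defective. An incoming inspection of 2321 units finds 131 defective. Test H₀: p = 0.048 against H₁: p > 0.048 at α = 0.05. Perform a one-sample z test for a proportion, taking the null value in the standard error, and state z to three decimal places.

p̂ = 131/2321 = 0.056441.
SE = √(p₀(1−p₀)/n) = √(0.045696/2321) = 0.004437.
z = (0.056441 − 0.048)/0.004437 = 0.008441/0.004437 = 1.902.
p-value = P(Z > 1.902) ≈ 0.0286. With α = 0.05, reject H₀.

z = 1.902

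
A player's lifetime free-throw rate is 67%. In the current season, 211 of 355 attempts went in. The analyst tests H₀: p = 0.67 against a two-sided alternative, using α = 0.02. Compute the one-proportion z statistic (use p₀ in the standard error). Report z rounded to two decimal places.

z = -3.03

p̂ = 211/355 ≈ 0.59437.
Under H₀, SE = √(0.67·0.33/355) = √(0.000622817) = 0.02496.
z = (0.59437 − 0.67)/0.02496 = -0.07563/0.02496 = -3.03.
Two-sided p-value ≈ 2·Φ(−3.031) = 0.0024, so at α = 0.02 we reject H₀.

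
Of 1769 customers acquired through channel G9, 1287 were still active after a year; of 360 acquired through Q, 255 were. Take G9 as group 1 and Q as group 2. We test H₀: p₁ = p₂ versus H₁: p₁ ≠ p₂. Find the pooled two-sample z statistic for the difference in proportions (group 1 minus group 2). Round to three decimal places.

z = 0.743

p̂₁ = 1287/1769 = 0.72753, p̂₂ = 255/360 = 0.70833.
Pooled p̂ = (1287+255)/(1769+360) = 1542/2129 = 0.72428.
SE = √(p̂(1−p̂)(1/n₁+1/n₂)) = √(0.72428·0.27572·0.00334307) = √(0.0006676) = 0.02584.
z = (0.72753 − 0.70833)/0.02584 = 0.01920/0.02584 = 0.743.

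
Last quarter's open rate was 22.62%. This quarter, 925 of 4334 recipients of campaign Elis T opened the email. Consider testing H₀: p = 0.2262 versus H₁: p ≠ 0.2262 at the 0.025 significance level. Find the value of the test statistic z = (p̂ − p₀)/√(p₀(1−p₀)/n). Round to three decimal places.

p̂ = 925/4334 ≈ 0.213429.
Under H₀, SE = √(0.2262·0.7738/4334) = √(4.03861e-05) = 0.006355.
z = (0.213429 − 0.2262)/0.006355 = -0.012771/0.006355 = -2.010.
p-value = 2·P(Z > 2.010) ≈ 0.0445, so at α = 0.025 we fail to reject H₀.

z = -2.010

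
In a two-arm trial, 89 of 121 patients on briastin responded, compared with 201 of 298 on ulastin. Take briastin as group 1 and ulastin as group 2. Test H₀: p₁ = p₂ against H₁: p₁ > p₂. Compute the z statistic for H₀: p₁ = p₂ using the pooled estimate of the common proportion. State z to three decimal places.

z = 1.227

p̂₁ = 89/121 ≈ 0.73554, p̂₂ = 201/298 ≈ 0.67450.
Pooled p̂ = (89+201)/(121+298) = 290/419 = 0.69212.
SE = √(0.213088 × 0.0116202) = 0.04976.
z = (0.73554 − 0.67450)/0.04976 = 0.06104/0.04976 = 1.227.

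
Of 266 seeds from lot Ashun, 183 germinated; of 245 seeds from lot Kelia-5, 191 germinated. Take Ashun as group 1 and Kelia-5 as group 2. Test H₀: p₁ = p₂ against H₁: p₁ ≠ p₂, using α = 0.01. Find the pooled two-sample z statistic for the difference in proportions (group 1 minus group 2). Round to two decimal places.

z = -2.34

p̂₁ = 183/266 = 0.6880, p̂₂ = 191/245 = 0.7796.
Pooled p̂ = (183+191)/(266+245) = 374/511 = 0.7319.
SE = √(0.196223 × 0.00784103) = 0.0392.
z = (0.6880 − 0.7796)/0.0392 = -0.0916/0.0392 = -2.34.
p-value = 2·P(Z > 2.336) ≈ 0.0195, so at α = 0.01 we fail to reject H₀.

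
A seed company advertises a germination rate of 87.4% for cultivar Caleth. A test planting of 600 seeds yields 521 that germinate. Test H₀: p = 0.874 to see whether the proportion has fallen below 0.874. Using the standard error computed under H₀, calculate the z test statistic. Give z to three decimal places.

p̂ = 521/600 = 0.86833.
Under H₀, SE = √(0.874·0.126/600) = √(0.00018354) = 0.01355.
z = (0.86833 − 0.874)/0.01355 = -0.00567/0.01355 = -0.418.
p-value = P(Z < -0.418) ≈ 0.3379.

z = -0.418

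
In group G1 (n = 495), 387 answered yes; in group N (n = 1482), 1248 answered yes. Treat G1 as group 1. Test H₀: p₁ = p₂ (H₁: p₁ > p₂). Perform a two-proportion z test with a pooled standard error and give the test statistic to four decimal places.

z = -3.0703

p̂₁ = 387/495 ≈ 0.7818182, p̂₂ = 1248/1482 ≈ 0.8421053.
Pooled p̂ = (387+1248)/(495+1482) = 1635/1977 = 0.8270106.
SE = √(p̂(1−p̂)(1/n₁+1/n₂)) = √(0.8270106·0.1729894·0.00269497) = √(0.000385553) = 0.0196355.
z = (0.7818182 − 0.8421053)/0.0196355 = -0.0602871/0.0196355 = -3.0703.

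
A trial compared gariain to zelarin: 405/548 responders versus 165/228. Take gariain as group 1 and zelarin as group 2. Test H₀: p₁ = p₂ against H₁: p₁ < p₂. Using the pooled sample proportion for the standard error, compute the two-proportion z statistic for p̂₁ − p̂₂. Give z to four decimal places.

z = 0.4416

p̂₁ = 405/548 = 0.739051, p̂₂ = 165/228 = 0.723684.
Pooled p̂ = (405+165)/(548+228) = 570/776 = 0.734536.
SE = √(p̂(1−p̂)(1/n₁+1/n₂)) = √(0.734536·0.265464·0.00621078) = √(0.00121106) = 0.034800.
z = (0.739051 − 0.723684)/0.034800 = 0.015367/0.034800 = 0.4416.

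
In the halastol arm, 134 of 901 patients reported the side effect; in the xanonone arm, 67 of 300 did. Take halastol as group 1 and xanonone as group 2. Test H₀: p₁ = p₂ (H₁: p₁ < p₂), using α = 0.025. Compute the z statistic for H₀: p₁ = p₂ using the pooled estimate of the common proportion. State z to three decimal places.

z = -2.998

p̂₁ = 134/901 ≈ 0.148724, p̂₂ = 67/300 ≈ 0.223333.
Pooled p̂ = (134+67)/(901+300) = 201/1201 = 0.167361.
SE = √(0.139351 × 0.00444321) = 0.024883.
z = (0.148724 − 0.223333)/0.024883 = -0.074609/0.024883 = -2.998.
p-value = P(Z < -2.998) ≈ 0.0014, so at α = 0.025 we reject H₀.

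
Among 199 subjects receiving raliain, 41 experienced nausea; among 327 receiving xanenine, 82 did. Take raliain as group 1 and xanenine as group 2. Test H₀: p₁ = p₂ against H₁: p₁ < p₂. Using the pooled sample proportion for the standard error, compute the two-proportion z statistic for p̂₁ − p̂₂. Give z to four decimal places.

p̂₁ = 41/199 ≈ 0.206030, p̂₂ = 82/327 ≈ 0.250765.
Pooled p̂ = (41+82)/(199+327) = 123/526 = 0.233840.
SE = √(p̂(1−p̂)(1/n₁+1/n₂)) = √(0.233840·0.766160·0.00808323) = √(0.00144818) = 0.038055.
z = (0.206030 − 0.250765)/0.038055 = -0.044735/0.038055 = -1.1755.
p-value = P(Z < -1.176) ≈ 0.1199.

z = -1.1755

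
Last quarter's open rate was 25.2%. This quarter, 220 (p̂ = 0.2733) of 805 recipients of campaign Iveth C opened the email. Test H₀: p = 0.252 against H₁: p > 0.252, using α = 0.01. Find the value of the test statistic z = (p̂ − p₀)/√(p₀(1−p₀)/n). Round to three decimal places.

z = 1.391

p̂ = 220/805 = 0.273292.
SE = √(p₀(1−p₀)/n) = √(0.1885/805) = 0.015302.
z = (0.273292 − 0.252)/0.015302 = 0.021292/0.015302 = 1.391.
p-value = P(Z > 1.391) ≈ 0.0820. With α = 0.01, fail to reject H₀.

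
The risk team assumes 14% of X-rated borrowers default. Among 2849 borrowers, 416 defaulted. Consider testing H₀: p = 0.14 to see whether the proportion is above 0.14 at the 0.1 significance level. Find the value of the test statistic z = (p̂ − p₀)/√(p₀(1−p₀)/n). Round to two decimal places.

z = 0.93

p̂ = 416/2849 ≈ 0.14602.
SE = √(p₀(1−p₀)/n) = √(0.1204/2849) = 0.00650.
z = (0.14602 − 0.14)/0.00650 = 0.00602/0.00650 = 0.93.
p-value = P(Z > 0.925) ≈ 0.1774, so at α = 0.1 we fail to reject H₀.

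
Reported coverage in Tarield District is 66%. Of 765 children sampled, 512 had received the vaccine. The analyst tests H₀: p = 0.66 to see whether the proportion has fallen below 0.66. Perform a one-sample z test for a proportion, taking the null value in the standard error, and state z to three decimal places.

p̂ = 512/765 = 0.66928.
Under H₀, SE = √(0.66·0.34/765) = √(0.000293333) = 0.01713.
z = (0.66928 − 0.66)/0.01713 = 0.00928/0.01713 = 0.542.

z = 0.542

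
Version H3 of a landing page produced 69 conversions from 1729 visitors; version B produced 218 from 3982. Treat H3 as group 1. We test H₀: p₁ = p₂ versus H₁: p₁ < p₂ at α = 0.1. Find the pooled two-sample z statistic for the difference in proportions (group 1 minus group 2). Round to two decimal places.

z = -2.36

p̂₁ = 69/1729 = 0.03991, p̂₂ = 218/3982 = 0.05475.
Pooled p̂ = (69+218)/(1729+3982) = 287/5711 = 0.05025.
SE = √(0.0477284 × 0.000829499) = 0.00629.
z = (0.03991 − 0.05475)/0.00629 = -0.01484/0.00629 = -2.36.
p-value = P(Z < -2.358) ≈ 0.0092. With α = 0.1, reject H₀.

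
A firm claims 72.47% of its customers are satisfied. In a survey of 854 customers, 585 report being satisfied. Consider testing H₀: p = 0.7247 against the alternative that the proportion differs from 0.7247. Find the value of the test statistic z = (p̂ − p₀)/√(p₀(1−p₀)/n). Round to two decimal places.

z = -2.60

p̂ = 585/854 = 0.68501.
Under H₀, SE = √(0.7247·0.2753/854) = √(0.000233618) = 0.01528.
z = (0.68501 − 0.7247)/0.01528 = -0.03969/0.01528 = -2.60.
p-value = 2·P(Z > 2.597) ≈ 0.0094.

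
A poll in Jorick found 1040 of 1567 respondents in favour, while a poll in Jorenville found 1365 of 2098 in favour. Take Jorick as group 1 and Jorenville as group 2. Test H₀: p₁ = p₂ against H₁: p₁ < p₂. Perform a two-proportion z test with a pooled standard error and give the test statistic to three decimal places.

p̂₁ = 1040/1567 = 0.66369, p̂₂ = 1365/2098 = 0.65062.
Pooled p̂ = (1040+1365)/(1567+2098) = 2405/3665 = 0.65621.
SE = √(0.225599 × 0.00111481) = 0.01586.
z = (0.66369 − 0.65062)/0.01586 = 0.01307/0.01586 = 0.824.
p-value = P(Z < 0.824) ≈ 0.7951.

z = 0.824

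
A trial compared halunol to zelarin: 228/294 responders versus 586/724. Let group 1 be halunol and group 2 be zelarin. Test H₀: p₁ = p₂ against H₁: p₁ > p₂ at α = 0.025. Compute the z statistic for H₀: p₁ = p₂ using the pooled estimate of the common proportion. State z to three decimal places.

p̂₁ = 228/294 = 0.77551, p̂₂ = 586/724 = 0.80939.
Pooled p̂ = (228+586)/(294+724) = 814/1018 = 0.79961.
SE = √(p̂(1−p̂)(1/n₁+1/n₂)) = √(0.79961·0.20039·0.00478258) = √(0.000766339) = 0.02768.
z = (0.77551 − 0.80939)/0.02768 = -0.03388/0.02768 = -1.224.
p-value = P(Z > -1.224) ≈ 0.8895; since p > α = 0.025, fail to reject H₀.

z = -1.224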